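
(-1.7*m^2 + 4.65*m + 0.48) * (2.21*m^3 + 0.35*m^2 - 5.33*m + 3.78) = -3.757*m^5 + 9.6815*m^4 + 11.7493*m^3 - 31.0425*m^2 + 15.0186*m + 1.8144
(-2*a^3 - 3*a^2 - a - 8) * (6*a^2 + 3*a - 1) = -12*a^5 - 24*a^4 - 13*a^3 - 48*a^2 - 23*a + 8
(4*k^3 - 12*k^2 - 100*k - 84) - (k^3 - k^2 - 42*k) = 3*k^3 - 11*k^2 - 58*k - 84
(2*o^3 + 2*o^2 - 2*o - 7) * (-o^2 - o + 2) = -2*o^5 - 4*o^4 + 4*o^3 + 13*o^2 + 3*o - 14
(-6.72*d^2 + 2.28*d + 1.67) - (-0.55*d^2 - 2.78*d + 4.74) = -6.17*d^2 + 5.06*d - 3.07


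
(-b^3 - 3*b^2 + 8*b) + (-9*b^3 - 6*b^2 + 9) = -10*b^3 - 9*b^2 + 8*b + 9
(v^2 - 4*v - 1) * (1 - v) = -v^3 + 5*v^2 - 3*v - 1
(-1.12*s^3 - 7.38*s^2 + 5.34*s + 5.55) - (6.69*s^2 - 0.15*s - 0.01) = -1.12*s^3 - 14.07*s^2 + 5.49*s + 5.56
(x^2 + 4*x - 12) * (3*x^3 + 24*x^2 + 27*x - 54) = 3*x^5 + 36*x^4 + 87*x^3 - 234*x^2 - 540*x + 648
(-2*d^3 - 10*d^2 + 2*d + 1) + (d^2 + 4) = -2*d^3 - 9*d^2 + 2*d + 5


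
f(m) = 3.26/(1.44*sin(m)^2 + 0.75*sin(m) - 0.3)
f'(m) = 3.26*(-2.88*sin(m)*cos(m) - 0.75*cos(m))/(1.44*sin(m)^2 + 0.75*sin(m) - 0.3)^2 = -(9.3888*sin(m) + 2.445)*cos(m)/(1.44*sin(m)^2 + 0.75*sin(m) - 0.3)^2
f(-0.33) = -8.32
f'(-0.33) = 3.68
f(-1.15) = 15.15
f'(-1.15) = 54.05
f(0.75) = 3.70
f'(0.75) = -8.35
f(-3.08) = -9.57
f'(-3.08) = 16.05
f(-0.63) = -13.47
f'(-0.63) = 42.57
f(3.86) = -19.20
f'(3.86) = -97.50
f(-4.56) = 1.76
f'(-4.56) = 0.52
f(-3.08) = -9.57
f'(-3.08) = 16.05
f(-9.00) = -8.94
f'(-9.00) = -9.77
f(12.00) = -11.33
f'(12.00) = 26.41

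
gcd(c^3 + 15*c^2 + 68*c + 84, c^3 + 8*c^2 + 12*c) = c^2 + 8*c + 12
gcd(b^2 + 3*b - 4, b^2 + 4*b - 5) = b - 1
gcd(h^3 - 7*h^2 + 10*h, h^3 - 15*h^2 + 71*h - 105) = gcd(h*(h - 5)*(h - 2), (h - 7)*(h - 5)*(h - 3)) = h - 5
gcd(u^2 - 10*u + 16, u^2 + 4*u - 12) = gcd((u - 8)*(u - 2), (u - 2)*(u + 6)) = u - 2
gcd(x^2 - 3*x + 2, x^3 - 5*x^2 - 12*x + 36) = x - 2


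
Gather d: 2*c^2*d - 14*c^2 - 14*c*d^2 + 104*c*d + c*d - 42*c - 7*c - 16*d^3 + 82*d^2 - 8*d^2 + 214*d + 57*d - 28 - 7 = -14*c^2 - 49*c - 16*d^3 + d^2*(74 - 14*c) + d*(2*c^2 + 105*c + 271) - 35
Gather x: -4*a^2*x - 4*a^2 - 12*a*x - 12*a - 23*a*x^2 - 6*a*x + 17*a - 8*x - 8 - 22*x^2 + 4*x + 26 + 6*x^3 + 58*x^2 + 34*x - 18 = -4*a^2 + 5*a + 6*x^3 + x^2*(36 - 23*a) + x*(-4*a^2 - 18*a + 30)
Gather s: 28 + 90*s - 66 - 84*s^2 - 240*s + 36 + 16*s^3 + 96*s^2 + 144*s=16*s^3 + 12*s^2 - 6*s - 2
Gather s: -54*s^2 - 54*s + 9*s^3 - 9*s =9*s^3 - 54*s^2 - 63*s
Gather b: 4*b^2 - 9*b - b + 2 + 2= 4*b^2 - 10*b + 4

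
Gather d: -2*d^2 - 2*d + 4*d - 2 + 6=-2*d^2 + 2*d + 4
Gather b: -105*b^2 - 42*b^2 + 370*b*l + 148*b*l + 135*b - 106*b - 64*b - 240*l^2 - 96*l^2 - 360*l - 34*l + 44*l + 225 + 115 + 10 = -147*b^2 + b*(518*l - 35) - 336*l^2 - 350*l + 350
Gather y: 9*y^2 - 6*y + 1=9*y^2 - 6*y + 1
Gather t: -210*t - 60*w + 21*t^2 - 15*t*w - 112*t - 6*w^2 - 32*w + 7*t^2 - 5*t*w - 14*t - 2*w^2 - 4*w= 28*t^2 + t*(-20*w - 336) - 8*w^2 - 96*w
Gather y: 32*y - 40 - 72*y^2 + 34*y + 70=-72*y^2 + 66*y + 30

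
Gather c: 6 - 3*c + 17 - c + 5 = 28 - 4*c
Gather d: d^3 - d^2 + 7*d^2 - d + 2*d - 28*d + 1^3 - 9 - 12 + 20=d^3 + 6*d^2 - 27*d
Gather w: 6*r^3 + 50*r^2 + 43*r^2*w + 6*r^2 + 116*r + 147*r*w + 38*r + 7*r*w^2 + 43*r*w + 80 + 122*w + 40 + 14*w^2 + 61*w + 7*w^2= 6*r^3 + 56*r^2 + 154*r + w^2*(7*r + 21) + w*(43*r^2 + 190*r + 183) + 120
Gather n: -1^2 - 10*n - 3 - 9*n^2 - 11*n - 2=-9*n^2 - 21*n - 6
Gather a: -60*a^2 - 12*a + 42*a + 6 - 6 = -60*a^2 + 30*a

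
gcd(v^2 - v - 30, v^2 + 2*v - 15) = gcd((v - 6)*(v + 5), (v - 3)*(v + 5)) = v + 5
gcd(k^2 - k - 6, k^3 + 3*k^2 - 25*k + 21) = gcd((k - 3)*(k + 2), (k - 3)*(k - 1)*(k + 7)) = k - 3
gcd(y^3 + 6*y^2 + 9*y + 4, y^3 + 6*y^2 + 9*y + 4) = y^3 + 6*y^2 + 9*y + 4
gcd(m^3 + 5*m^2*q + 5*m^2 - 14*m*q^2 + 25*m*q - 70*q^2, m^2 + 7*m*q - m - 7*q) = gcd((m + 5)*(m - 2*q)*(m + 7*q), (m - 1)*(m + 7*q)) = m + 7*q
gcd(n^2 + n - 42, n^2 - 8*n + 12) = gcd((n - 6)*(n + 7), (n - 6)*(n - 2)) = n - 6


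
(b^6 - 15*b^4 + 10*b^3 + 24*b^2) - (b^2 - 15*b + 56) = b^6 - 15*b^4 + 10*b^3 + 23*b^2 + 15*b - 56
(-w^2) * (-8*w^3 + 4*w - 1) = 8*w^5 - 4*w^3 + w^2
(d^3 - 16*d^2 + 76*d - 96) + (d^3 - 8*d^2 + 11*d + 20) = 2*d^3 - 24*d^2 + 87*d - 76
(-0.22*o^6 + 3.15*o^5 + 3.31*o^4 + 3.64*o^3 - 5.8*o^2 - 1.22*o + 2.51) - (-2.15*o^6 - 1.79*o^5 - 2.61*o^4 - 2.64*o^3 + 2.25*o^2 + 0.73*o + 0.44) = 1.93*o^6 + 4.94*o^5 + 5.92*o^4 + 6.28*o^3 - 8.05*o^2 - 1.95*o + 2.07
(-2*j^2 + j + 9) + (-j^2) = -3*j^2 + j + 9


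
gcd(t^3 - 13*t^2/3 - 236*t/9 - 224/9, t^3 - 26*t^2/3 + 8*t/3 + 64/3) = t^2 - 20*t/3 - 32/3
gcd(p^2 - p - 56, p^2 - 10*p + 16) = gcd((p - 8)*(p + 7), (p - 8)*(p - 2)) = p - 8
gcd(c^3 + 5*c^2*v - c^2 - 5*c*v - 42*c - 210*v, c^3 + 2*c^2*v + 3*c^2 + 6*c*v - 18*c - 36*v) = c + 6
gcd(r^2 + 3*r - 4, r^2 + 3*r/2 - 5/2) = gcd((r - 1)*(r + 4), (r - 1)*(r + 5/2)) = r - 1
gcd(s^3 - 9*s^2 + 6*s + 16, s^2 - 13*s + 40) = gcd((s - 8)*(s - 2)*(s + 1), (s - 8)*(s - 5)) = s - 8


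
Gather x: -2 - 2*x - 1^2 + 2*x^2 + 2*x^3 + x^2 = 2*x^3 + 3*x^2 - 2*x - 3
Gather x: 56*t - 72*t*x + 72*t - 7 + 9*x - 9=128*t + x*(9 - 72*t) - 16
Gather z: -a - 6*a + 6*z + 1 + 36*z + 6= -7*a + 42*z + 7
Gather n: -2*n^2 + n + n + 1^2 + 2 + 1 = -2*n^2 + 2*n + 4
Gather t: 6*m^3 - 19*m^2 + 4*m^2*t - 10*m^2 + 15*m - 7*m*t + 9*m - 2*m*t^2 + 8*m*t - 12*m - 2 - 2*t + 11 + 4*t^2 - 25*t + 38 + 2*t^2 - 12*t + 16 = 6*m^3 - 29*m^2 + 12*m + t^2*(6 - 2*m) + t*(4*m^2 + m - 39) + 63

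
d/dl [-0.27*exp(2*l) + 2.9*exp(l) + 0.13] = (2.9 - 0.54*exp(l))*exp(l)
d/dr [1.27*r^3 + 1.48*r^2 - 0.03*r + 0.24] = 3.81*r^2 + 2.96*r - 0.03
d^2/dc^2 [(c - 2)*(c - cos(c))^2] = 2*(c - 2)*(c - cos(c))*cos(c) + 2*(c - 2)*(sin(c) + 1)^2 + 4*(c - cos(c))*(sin(c) + 1)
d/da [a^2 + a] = 2*a + 1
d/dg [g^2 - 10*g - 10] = 2*g - 10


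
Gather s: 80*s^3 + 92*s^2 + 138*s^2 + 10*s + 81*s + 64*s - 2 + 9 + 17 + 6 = 80*s^3 + 230*s^2 + 155*s + 30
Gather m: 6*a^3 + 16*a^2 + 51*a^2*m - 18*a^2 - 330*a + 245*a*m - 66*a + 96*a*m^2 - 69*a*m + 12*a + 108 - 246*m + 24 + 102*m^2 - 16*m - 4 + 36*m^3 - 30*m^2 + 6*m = 6*a^3 - 2*a^2 - 384*a + 36*m^3 + m^2*(96*a + 72) + m*(51*a^2 + 176*a - 256) + 128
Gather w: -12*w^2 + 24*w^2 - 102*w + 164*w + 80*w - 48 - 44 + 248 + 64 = 12*w^2 + 142*w + 220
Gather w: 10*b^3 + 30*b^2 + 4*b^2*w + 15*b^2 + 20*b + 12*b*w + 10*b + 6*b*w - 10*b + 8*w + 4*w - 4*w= 10*b^3 + 45*b^2 + 20*b + w*(4*b^2 + 18*b + 8)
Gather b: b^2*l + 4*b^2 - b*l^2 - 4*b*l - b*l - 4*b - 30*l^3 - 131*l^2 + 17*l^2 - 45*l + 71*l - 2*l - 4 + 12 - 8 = b^2*(l + 4) + b*(-l^2 - 5*l - 4) - 30*l^3 - 114*l^2 + 24*l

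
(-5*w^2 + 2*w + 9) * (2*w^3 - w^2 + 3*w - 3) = -10*w^5 + 9*w^4 + w^3 + 12*w^2 + 21*w - 27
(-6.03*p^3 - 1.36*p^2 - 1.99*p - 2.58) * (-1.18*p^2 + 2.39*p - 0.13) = 7.1154*p^5 - 12.8069*p^4 - 0.118300000000001*p^3 - 1.5349*p^2 - 5.9075*p + 0.3354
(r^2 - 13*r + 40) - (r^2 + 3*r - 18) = 58 - 16*r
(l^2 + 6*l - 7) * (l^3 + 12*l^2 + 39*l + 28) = l^5 + 18*l^4 + 104*l^3 + 178*l^2 - 105*l - 196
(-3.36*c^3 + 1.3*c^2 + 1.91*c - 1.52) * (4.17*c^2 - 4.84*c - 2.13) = -14.0112*c^5 + 21.6834*c^4 + 8.8295*c^3 - 18.3518*c^2 + 3.2885*c + 3.2376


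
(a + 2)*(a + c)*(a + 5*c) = a^3 + 6*a^2*c + 2*a^2 + 5*a*c^2 + 12*a*c + 10*c^2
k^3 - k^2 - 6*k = k*(k - 3)*(k + 2)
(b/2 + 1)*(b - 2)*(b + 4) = b^3/2 + 2*b^2 - 2*b - 8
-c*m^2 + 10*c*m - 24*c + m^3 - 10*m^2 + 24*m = (-c + m)*(m - 6)*(m - 4)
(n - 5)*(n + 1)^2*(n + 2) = n^4 - n^3 - 15*n^2 - 23*n - 10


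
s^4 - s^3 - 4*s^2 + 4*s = s*(s - 2)*(s - 1)*(s + 2)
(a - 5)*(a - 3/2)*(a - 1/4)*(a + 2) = a^4 - 19*a^3/4 - 35*a^2/8 + 131*a/8 - 15/4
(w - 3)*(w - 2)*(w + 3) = w^3 - 2*w^2 - 9*w + 18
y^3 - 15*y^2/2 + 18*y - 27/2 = (y - 3)^2*(y - 3/2)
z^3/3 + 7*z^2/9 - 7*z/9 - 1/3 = (z/3 + 1)*(z - 1)*(z + 1/3)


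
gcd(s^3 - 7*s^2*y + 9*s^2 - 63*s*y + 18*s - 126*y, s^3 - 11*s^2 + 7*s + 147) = s + 3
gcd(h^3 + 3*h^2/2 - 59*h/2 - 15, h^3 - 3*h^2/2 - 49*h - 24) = h^2 + 13*h/2 + 3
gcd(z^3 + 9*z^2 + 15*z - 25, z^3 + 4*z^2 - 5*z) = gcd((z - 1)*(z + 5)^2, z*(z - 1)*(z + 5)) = z^2 + 4*z - 5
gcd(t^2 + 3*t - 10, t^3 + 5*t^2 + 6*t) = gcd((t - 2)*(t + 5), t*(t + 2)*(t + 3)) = 1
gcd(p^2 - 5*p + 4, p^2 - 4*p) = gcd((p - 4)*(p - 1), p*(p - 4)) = p - 4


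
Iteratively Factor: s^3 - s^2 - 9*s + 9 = (s - 1)*(s^2 - 9) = (s - 3)*(s - 1)*(s + 3)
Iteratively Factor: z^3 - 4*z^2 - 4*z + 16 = (z + 2)*(z^2 - 6*z + 8) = (z - 4)*(z + 2)*(z - 2)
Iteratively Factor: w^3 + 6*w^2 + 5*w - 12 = (w - 1)*(w^2 + 7*w + 12) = (w - 1)*(w + 4)*(w + 3)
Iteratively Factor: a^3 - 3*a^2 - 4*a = (a + 1)*(a^2 - 4*a) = a*(a + 1)*(a - 4)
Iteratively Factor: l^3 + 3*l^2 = (l)*(l^2 + 3*l) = l*(l + 3)*(l)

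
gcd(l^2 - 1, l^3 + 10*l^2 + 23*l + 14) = l + 1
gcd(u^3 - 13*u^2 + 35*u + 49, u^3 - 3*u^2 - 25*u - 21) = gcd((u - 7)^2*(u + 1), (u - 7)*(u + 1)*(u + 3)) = u^2 - 6*u - 7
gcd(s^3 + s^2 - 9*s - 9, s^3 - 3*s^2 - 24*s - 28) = 1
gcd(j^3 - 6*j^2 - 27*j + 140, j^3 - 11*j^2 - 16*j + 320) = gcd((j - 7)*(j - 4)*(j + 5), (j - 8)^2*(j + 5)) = j + 5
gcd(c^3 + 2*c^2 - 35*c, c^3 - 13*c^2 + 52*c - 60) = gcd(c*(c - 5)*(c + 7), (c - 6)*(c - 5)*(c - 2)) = c - 5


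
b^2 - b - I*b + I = (b - 1)*(b - I)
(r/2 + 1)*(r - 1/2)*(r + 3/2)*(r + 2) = r^4/2 + 5*r^3/2 + 29*r^2/8 + r/2 - 3/2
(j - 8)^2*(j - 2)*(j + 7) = j^4 - 11*j^3 - 30*j^2 + 544*j - 896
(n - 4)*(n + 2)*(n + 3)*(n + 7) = n^4 + 8*n^3 - 7*n^2 - 122*n - 168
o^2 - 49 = (o - 7)*(o + 7)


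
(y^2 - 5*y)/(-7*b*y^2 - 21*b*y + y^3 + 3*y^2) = (5 - y)/(7*b*y + 21*b - y^2 - 3*y)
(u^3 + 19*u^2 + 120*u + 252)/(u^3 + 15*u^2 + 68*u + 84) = (u + 6)/(u + 2)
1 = 1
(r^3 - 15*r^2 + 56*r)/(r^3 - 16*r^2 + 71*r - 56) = r/(r - 1)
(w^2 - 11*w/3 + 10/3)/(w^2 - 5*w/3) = (w - 2)/w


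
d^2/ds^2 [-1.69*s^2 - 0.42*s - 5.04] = -3.38000000000000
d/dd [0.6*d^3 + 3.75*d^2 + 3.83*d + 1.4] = 1.8*d^2 + 7.5*d + 3.83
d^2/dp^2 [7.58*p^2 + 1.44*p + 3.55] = 15.1600000000000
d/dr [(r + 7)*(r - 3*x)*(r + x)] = 3*r^2 - 4*r*x + 14*r - 3*x^2 - 14*x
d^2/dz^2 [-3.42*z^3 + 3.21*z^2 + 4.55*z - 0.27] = 6.42 - 20.52*z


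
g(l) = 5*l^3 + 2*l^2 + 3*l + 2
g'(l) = 15*l^2 + 4*l + 3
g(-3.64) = -223.56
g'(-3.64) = 187.18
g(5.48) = 901.33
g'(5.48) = 475.38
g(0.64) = 6.05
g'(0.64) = 11.70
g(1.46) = 26.20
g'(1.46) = 40.81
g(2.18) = 69.85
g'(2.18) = 83.01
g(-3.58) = -212.52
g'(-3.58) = 180.93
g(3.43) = 237.59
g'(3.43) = 193.19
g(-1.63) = -19.23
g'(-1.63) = 36.33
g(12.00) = 8966.00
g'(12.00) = 2211.00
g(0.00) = 2.00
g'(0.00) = 3.00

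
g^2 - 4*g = g*(g - 4)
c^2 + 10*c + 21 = (c + 3)*(c + 7)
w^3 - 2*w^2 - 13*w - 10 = (w - 5)*(w + 1)*(w + 2)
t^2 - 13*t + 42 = (t - 7)*(t - 6)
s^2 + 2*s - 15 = (s - 3)*(s + 5)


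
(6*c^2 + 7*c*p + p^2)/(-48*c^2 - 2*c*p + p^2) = (c + p)/(-8*c + p)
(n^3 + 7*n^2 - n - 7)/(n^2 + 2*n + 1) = (n^2 + 6*n - 7)/(n + 1)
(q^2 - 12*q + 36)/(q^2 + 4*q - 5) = (q^2 - 12*q + 36)/(q^2 + 4*q - 5)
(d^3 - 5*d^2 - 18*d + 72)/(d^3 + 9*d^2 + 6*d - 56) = (d^2 - 9*d + 18)/(d^2 + 5*d - 14)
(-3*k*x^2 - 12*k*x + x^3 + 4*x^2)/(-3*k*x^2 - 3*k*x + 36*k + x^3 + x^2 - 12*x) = x/(x - 3)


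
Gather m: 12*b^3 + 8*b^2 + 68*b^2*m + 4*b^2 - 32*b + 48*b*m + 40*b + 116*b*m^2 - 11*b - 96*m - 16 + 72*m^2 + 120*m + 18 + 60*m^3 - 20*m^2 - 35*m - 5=12*b^3 + 12*b^2 - 3*b + 60*m^3 + m^2*(116*b + 52) + m*(68*b^2 + 48*b - 11) - 3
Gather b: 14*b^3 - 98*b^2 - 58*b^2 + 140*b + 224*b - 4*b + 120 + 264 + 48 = 14*b^3 - 156*b^2 + 360*b + 432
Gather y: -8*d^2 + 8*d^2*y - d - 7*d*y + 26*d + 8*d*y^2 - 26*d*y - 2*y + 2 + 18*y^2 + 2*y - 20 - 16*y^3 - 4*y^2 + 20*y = -8*d^2 + 25*d - 16*y^3 + y^2*(8*d + 14) + y*(8*d^2 - 33*d + 20) - 18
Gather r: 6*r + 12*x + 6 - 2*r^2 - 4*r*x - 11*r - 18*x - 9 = -2*r^2 + r*(-4*x - 5) - 6*x - 3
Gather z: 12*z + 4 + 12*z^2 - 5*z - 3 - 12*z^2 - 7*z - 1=0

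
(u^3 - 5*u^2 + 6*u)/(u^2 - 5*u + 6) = u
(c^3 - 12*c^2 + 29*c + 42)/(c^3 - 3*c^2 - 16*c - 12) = (c - 7)/(c + 2)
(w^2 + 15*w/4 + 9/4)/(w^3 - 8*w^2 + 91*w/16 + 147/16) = 4*(w + 3)/(4*w^2 - 35*w + 49)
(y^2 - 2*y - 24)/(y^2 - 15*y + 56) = (y^2 - 2*y - 24)/(y^2 - 15*y + 56)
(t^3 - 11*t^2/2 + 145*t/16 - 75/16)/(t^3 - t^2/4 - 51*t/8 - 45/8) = (16*t^2 - 40*t + 25)/(2*(8*t^2 + 22*t + 15))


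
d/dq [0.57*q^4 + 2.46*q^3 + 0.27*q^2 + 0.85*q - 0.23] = 2.28*q^3 + 7.38*q^2 + 0.54*q + 0.85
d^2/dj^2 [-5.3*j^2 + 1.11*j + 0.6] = -10.6000000000000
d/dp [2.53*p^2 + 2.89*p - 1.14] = 5.06*p + 2.89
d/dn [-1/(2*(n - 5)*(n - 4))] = (n - 9/2)/((n - 5)^2*(n - 4)^2)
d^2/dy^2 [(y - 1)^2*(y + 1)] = 6*y - 2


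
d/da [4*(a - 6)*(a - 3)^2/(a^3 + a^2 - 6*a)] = 4*(13*a^4 - 102*a^3 + 189*a^2 + 108*a - 324)/(a^2*(a^4 + 2*a^3 - 11*a^2 - 12*a + 36))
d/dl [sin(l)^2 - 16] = sin(2*l)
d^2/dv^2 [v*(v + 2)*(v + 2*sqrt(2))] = 6*v + 4 + 4*sqrt(2)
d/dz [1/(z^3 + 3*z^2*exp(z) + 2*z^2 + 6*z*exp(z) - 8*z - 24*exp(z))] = (-3*z^2*exp(z) - 3*z^2 - 12*z*exp(z) - 4*z + 18*exp(z) + 8)/(z^3 + 3*z^2*exp(z) + 2*z^2 + 6*z*exp(z) - 8*z - 24*exp(z))^2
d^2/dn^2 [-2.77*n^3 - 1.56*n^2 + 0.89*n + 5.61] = -16.62*n - 3.12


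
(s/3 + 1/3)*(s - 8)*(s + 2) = s^3/3 - 5*s^2/3 - 22*s/3 - 16/3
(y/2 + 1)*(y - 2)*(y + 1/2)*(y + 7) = y^4/2 + 15*y^3/4 - y^2/4 - 15*y - 7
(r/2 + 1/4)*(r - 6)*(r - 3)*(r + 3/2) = r^4/2 - 7*r^3/2 + 3*r^2/8 + 117*r/8 + 27/4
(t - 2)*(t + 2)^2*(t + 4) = t^4 + 6*t^3 + 4*t^2 - 24*t - 32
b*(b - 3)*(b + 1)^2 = b^4 - b^3 - 5*b^2 - 3*b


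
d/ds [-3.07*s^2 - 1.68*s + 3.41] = -6.14*s - 1.68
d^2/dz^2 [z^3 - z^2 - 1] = 6*z - 2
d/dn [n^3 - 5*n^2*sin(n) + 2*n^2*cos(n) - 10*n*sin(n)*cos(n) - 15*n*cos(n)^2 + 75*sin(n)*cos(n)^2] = -2*n^2*sin(n) - 5*n^2*cos(n) + 3*n^2 - 10*n*sin(n) + 15*n*sin(2*n) + 4*n*cos(n) - 10*n*cos(2*n) - 5*sin(2*n) + 75*cos(n)/4 - 15*cos(2*n)/2 + 225*cos(3*n)/4 - 15/2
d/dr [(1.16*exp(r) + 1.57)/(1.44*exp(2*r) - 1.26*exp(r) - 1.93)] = (-(1.16*exp(r) + 1.57)*(2.88*exp(r) - 1.26) + 1.6704*exp(2*r) - 1.4616*exp(r) - 2.2388)*exp(r)/(-1.44*exp(2*r) + 1.26*exp(r) + 1.93)^2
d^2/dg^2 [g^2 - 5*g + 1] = 2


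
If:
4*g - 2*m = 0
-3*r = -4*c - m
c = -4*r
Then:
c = -4*r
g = 19*r/2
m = 19*r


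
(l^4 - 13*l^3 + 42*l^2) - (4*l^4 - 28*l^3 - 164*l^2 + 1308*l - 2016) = -3*l^4 + 15*l^3 + 206*l^2 - 1308*l + 2016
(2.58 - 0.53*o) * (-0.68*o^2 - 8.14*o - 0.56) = 0.3604*o^3 + 2.5598*o^2 - 20.7044*o - 1.4448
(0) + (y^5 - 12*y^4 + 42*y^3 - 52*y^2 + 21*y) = y^5 - 12*y^4 + 42*y^3 - 52*y^2 + 21*y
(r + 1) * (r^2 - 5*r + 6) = r^3 - 4*r^2 + r + 6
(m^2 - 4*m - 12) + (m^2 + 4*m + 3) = 2*m^2 - 9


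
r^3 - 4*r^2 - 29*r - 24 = (r - 8)*(r + 1)*(r + 3)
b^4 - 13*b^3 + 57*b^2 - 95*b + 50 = (b - 5)^2*(b - 2)*(b - 1)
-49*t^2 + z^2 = (-7*t + z)*(7*t + z)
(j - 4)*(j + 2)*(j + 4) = j^3 + 2*j^2 - 16*j - 32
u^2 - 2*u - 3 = (u - 3)*(u + 1)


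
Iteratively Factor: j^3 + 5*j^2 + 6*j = (j + 3)*(j^2 + 2*j) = j*(j + 3)*(j + 2)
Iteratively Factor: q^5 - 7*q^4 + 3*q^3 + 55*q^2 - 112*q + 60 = (q - 5)*(q^4 - 2*q^3 - 7*q^2 + 20*q - 12) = (q - 5)*(q - 2)*(q^3 - 7*q + 6) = (q - 5)*(q - 2)*(q - 1)*(q^2 + q - 6) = (q - 5)*(q - 2)^2*(q - 1)*(q + 3)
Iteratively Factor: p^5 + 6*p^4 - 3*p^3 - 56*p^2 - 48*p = (p - 3)*(p^4 + 9*p^3 + 24*p^2 + 16*p) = (p - 3)*(p + 4)*(p^3 + 5*p^2 + 4*p) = p*(p - 3)*(p + 4)*(p^2 + 5*p + 4) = p*(p - 3)*(p + 4)^2*(p + 1)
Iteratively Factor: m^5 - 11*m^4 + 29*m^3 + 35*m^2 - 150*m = (m - 5)*(m^4 - 6*m^3 - m^2 + 30*m) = m*(m - 5)*(m^3 - 6*m^2 - m + 30) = m*(m - 5)*(m - 3)*(m^2 - 3*m - 10) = m*(m - 5)*(m - 3)*(m + 2)*(m - 5)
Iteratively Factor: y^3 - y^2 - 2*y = (y)*(y^2 - y - 2) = y*(y + 1)*(y - 2)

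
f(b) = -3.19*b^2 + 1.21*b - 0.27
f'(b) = 1.21 - 6.38*b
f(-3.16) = -35.95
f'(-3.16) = 21.37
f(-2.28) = -19.61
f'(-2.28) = 15.76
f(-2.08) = -16.59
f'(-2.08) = 14.48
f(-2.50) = -23.23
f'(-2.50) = 17.16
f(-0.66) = -2.46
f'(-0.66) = 5.42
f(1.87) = -9.16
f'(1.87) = -10.72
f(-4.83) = -80.53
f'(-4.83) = 32.03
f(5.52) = -90.79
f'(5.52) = -34.01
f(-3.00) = -32.61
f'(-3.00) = 20.35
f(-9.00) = -269.55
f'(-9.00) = 58.63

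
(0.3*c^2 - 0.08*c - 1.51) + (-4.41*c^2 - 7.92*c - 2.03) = -4.11*c^2 - 8.0*c - 3.54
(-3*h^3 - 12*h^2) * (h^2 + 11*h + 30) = -3*h^5 - 45*h^4 - 222*h^3 - 360*h^2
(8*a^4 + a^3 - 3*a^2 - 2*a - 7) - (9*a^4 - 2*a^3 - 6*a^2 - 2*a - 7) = -a^4 + 3*a^3 + 3*a^2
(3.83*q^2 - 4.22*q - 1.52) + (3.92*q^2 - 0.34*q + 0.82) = 7.75*q^2 - 4.56*q - 0.7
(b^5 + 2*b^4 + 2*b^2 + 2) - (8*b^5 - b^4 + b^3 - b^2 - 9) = -7*b^5 + 3*b^4 - b^3 + 3*b^2 + 11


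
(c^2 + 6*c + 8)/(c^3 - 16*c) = (c + 2)/(c*(c - 4))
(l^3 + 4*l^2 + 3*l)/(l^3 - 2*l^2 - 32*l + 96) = l*(l^2 + 4*l + 3)/(l^3 - 2*l^2 - 32*l + 96)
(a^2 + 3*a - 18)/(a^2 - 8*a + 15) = (a + 6)/(a - 5)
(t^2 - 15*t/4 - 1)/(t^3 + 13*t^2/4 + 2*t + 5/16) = 4*(t - 4)/(4*t^2 + 12*t + 5)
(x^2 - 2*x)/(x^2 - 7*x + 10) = x/(x - 5)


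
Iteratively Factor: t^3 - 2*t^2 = (t - 2)*(t^2) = t*(t - 2)*(t)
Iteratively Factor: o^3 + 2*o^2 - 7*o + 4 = (o - 1)*(o^2 + 3*o - 4) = (o - 1)^2*(o + 4)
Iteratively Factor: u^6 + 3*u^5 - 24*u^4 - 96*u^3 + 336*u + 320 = (u - 2)*(u^5 + 5*u^4 - 14*u^3 - 124*u^2 - 248*u - 160) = (u - 2)*(u + 2)*(u^4 + 3*u^3 - 20*u^2 - 84*u - 80) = (u - 2)*(u + 2)^2*(u^3 + u^2 - 22*u - 40) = (u - 2)*(u + 2)^3*(u^2 - u - 20) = (u - 2)*(u + 2)^3*(u + 4)*(u - 5)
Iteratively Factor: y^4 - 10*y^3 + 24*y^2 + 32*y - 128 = (y - 4)*(y^3 - 6*y^2 + 32) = (y - 4)^2*(y^2 - 2*y - 8) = (y - 4)^2*(y + 2)*(y - 4)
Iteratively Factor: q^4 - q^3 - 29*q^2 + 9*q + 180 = (q - 3)*(q^3 + 2*q^2 - 23*q - 60) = (q - 5)*(q - 3)*(q^2 + 7*q + 12) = (q - 5)*(q - 3)*(q + 3)*(q + 4)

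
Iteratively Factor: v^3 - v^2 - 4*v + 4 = (v - 2)*(v^2 + v - 2) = (v - 2)*(v + 2)*(v - 1)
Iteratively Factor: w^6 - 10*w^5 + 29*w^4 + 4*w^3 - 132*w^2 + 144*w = (w - 3)*(w^5 - 7*w^4 + 8*w^3 + 28*w^2 - 48*w) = (w - 3)*(w - 2)*(w^4 - 5*w^3 - 2*w^2 + 24*w) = (w - 3)*(w - 2)*(w + 2)*(w^3 - 7*w^2 + 12*w) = (w - 3)^2*(w - 2)*(w + 2)*(w^2 - 4*w) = (w - 4)*(w - 3)^2*(w - 2)*(w + 2)*(w)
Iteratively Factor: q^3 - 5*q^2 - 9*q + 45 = (q - 5)*(q^2 - 9) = (q - 5)*(q + 3)*(q - 3)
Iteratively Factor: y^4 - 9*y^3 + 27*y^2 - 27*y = (y - 3)*(y^3 - 6*y^2 + 9*y) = (y - 3)^2*(y^2 - 3*y) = (y - 3)^3*(y)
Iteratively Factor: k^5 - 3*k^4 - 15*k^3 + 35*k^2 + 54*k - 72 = (k - 4)*(k^4 + k^3 - 11*k^2 - 9*k + 18) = (k - 4)*(k - 3)*(k^3 + 4*k^2 + k - 6) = (k - 4)*(k - 3)*(k + 3)*(k^2 + k - 2) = (k - 4)*(k - 3)*(k - 1)*(k + 3)*(k + 2)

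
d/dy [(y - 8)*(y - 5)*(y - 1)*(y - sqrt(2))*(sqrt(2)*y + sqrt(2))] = 5*sqrt(2)*y^4 - 52*sqrt(2)*y^3 - 8*y^3 + 78*y^2 + 117*sqrt(2)*y^2 - 156*y + 26*sqrt(2)*y - 40*sqrt(2) - 26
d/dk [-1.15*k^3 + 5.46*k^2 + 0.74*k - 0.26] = -3.45*k^2 + 10.92*k + 0.74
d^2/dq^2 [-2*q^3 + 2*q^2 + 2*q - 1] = 4 - 12*q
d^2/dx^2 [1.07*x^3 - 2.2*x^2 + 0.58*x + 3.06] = 6.42*x - 4.4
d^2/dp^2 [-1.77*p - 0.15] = 0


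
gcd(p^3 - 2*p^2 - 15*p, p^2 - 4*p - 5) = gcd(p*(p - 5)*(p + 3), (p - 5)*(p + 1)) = p - 5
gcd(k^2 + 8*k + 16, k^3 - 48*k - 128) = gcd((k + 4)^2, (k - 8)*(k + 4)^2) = k^2 + 8*k + 16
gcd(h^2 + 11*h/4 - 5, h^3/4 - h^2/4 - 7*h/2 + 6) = h + 4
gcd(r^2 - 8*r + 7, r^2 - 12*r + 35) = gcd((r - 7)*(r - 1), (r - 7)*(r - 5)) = r - 7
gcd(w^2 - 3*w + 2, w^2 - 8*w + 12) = w - 2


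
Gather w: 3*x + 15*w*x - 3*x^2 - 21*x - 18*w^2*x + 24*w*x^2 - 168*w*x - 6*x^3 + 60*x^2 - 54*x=-18*w^2*x + w*(24*x^2 - 153*x) - 6*x^3 + 57*x^2 - 72*x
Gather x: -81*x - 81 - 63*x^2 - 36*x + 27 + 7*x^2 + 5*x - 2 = -56*x^2 - 112*x - 56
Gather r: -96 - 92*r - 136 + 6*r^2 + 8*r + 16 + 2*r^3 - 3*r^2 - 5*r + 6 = 2*r^3 + 3*r^2 - 89*r - 210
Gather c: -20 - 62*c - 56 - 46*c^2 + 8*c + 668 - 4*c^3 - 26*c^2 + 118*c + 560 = -4*c^3 - 72*c^2 + 64*c + 1152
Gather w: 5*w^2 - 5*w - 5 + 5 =5*w^2 - 5*w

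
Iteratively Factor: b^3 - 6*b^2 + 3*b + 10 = (b - 2)*(b^2 - 4*b - 5) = (b - 2)*(b + 1)*(b - 5)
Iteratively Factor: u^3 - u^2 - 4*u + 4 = (u - 2)*(u^2 + u - 2) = (u - 2)*(u - 1)*(u + 2)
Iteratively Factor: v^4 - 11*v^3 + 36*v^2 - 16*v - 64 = (v - 4)*(v^3 - 7*v^2 + 8*v + 16) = (v - 4)^2*(v^2 - 3*v - 4) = (v - 4)^2*(v + 1)*(v - 4)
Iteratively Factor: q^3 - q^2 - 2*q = (q + 1)*(q^2 - 2*q) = q*(q + 1)*(q - 2)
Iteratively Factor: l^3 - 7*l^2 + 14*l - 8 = (l - 1)*(l^2 - 6*l + 8) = (l - 2)*(l - 1)*(l - 4)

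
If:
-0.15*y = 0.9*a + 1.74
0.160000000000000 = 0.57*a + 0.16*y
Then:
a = -5.17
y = 19.42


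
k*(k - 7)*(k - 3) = k^3 - 10*k^2 + 21*k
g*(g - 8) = g^2 - 8*g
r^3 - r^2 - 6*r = r*(r - 3)*(r + 2)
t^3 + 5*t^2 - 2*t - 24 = (t - 2)*(t + 3)*(t + 4)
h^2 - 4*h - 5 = (h - 5)*(h + 1)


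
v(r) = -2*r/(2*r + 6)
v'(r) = 4*r/(2*r + 6)^2 - 2/(2*r + 6)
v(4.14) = -0.58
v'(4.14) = -0.06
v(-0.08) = 0.03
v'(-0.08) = -0.35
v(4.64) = -0.61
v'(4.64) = -0.05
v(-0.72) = 0.32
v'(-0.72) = -0.58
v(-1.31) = 0.78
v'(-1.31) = -1.05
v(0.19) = -0.06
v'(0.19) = -0.29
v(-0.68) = 0.29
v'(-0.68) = -0.56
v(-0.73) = 0.32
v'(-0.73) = -0.58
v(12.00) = -0.80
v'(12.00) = -0.01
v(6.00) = -0.67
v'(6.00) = -0.04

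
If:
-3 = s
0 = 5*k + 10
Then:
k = -2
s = -3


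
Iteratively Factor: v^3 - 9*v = (v + 3)*(v^2 - 3*v) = v*(v + 3)*(v - 3)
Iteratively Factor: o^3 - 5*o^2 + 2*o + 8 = (o - 2)*(o^2 - 3*o - 4) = (o - 2)*(o + 1)*(o - 4)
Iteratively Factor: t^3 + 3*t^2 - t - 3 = (t + 1)*(t^2 + 2*t - 3) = (t + 1)*(t + 3)*(t - 1)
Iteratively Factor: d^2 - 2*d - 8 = (d + 2)*(d - 4)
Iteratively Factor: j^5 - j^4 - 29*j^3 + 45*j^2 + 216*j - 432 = (j - 3)*(j^4 + 2*j^3 - 23*j^2 - 24*j + 144) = (j - 3)*(j + 4)*(j^3 - 2*j^2 - 15*j + 36) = (j - 3)*(j + 4)^2*(j^2 - 6*j + 9) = (j - 3)^2*(j + 4)^2*(j - 3)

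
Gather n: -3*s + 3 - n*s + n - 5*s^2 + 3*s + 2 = n*(1 - s) - 5*s^2 + 5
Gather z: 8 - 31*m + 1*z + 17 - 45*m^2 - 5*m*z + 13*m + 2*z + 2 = -45*m^2 - 18*m + z*(3 - 5*m) + 27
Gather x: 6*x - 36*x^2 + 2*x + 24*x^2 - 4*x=-12*x^2 + 4*x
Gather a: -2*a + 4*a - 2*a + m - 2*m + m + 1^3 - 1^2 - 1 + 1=0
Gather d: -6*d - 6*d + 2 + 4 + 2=8 - 12*d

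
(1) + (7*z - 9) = 7*z - 8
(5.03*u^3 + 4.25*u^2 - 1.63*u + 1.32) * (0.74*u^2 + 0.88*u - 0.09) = 3.7222*u^5 + 7.5714*u^4 + 2.0811*u^3 - 0.8401*u^2 + 1.3083*u - 0.1188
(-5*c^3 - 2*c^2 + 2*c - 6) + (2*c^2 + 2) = -5*c^3 + 2*c - 4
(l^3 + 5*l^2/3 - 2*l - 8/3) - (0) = l^3 + 5*l^2/3 - 2*l - 8/3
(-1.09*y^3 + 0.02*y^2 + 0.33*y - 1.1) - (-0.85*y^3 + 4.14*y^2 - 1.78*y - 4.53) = -0.24*y^3 - 4.12*y^2 + 2.11*y + 3.43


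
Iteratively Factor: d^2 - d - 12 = (d + 3)*(d - 4)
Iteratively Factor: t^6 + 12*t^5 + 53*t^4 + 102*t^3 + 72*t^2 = (t + 4)*(t^5 + 8*t^4 + 21*t^3 + 18*t^2) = (t + 3)*(t + 4)*(t^4 + 5*t^3 + 6*t^2) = t*(t + 3)*(t + 4)*(t^3 + 5*t^2 + 6*t) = t*(t + 3)^2*(t + 4)*(t^2 + 2*t) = t*(t + 2)*(t + 3)^2*(t + 4)*(t)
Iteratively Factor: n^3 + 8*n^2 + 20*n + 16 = (n + 4)*(n^2 + 4*n + 4) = (n + 2)*(n + 4)*(n + 2)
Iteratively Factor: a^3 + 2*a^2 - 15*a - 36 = (a + 3)*(a^2 - a - 12) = (a + 3)^2*(a - 4)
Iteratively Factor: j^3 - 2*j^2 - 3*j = (j + 1)*(j^2 - 3*j) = j*(j + 1)*(j - 3)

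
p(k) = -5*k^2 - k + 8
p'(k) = -10*k - 1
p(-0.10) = 8.05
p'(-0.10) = 0.00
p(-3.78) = -59.66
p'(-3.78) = 36.80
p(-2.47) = -20.03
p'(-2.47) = 23.70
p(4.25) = -86.56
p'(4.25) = -43.50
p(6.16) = -187.89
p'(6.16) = -62.60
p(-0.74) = 6.00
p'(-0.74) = 6.40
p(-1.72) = -5.07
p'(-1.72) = 16.20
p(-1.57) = -2.75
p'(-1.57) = 14.70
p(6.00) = -178.00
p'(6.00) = -61.00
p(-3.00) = -34.00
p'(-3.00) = 29.00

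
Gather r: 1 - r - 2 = -r - 1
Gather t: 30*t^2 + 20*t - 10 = 30*t^2 + 20*t - 10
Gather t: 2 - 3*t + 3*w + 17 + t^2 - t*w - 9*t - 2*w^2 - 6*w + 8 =t^2 + t*(-w - 12) - 2*w^2 - 3*w + 27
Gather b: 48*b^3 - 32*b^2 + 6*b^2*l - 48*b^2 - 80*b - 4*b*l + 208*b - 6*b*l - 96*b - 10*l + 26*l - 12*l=48*b^3 + b^2*(6*l - 80) + b*(32 - 10*l) + 4*l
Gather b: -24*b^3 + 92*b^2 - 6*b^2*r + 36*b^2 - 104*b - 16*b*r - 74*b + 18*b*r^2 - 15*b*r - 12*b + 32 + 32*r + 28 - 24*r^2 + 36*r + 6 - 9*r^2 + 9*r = -24*b^3 + b^2*(128 - 6*r) + b*(18*r^2 - 31*r - 190) - 33*r^2 + 77*r + 66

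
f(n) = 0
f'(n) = 0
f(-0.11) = 0.00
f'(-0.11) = 0.00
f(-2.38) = 0.00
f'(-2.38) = 0.00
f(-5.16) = 0.00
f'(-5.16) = 0.00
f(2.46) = 0.00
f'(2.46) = 0.00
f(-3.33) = 0.00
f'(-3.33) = 0.00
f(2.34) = 0.00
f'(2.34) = 0.00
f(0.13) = 0.00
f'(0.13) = 0.00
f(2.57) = 0.00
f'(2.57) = 0.00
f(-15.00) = 0.00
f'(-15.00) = 0.00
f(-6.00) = 0.00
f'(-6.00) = 0.00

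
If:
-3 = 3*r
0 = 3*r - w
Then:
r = -1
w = -3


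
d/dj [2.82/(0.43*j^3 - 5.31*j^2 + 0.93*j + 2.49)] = (-3.6378*j^2 + 29.9484*j - 2.6226)/(0.43*j^3 - 5.31*j^2 + 0.93*j + 2.49)^2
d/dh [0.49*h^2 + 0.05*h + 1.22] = 0.98*h + 0.05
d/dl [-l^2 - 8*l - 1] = -2*l - 8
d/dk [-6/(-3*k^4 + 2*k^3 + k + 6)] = 6*(-12*k^3 + 6*k^2 + 1)/(-3*k^4 + 2*k^3 + k + 6)^2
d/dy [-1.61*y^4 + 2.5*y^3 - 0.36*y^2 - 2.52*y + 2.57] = -6.44*y^3 + 7.5*y^2 - 0.72*y - 2.52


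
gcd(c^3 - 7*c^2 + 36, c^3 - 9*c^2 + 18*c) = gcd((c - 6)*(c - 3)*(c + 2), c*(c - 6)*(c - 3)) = c^2 - 9*c + 18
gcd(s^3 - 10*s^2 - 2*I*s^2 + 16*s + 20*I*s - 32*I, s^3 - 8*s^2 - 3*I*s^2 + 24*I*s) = s - 8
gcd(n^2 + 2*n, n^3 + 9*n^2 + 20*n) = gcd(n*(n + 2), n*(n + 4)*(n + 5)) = n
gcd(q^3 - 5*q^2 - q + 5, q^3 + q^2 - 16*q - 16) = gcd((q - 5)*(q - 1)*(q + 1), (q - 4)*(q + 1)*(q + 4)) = q + 1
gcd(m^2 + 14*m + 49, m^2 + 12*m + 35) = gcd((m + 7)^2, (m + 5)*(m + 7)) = m + 7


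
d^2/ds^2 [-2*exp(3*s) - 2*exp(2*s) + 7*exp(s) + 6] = (-18*exp(2*s) - 8*exp(s) + 7)*exp(s)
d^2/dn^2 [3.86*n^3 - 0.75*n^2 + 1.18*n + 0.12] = 23.16*n - 1.5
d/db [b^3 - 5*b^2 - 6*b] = 3*b^2 - 10*b - 6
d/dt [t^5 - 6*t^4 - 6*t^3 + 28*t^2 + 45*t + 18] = 5*t^4 - 24*t^3 - 18*t^2 + 56*t + 45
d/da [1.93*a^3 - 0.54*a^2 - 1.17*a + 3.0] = 5.79*a^2 - 1.08*a - 1.17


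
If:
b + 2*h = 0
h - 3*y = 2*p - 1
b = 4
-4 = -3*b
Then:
No Solution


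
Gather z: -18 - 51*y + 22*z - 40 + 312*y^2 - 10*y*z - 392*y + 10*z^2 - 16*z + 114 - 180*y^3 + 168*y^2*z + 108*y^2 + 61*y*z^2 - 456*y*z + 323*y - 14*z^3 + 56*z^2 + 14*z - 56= -180*y^3 + 420*y^2 - 120*y - 14*z^3 + z^2*(61*y + 66) + z*(168*y^2 - 466*y + 20)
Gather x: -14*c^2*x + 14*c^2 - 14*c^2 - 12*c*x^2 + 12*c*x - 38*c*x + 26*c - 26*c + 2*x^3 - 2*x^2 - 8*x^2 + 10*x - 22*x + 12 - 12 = 2*x^3 + x^2*(-12*c - 10) + x*(-14*c^2 - 26*c - 12)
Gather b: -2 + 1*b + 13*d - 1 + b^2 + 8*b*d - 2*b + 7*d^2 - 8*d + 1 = b^2 + b*(8*d - 1) + 7*d^2 + 5*d - 2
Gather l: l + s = l + s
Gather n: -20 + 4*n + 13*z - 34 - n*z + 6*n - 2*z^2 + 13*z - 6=n*(10 - z) - 2*z^2 + 26*z - 60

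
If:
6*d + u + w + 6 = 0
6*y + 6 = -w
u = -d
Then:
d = 6*y/5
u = -6*y/5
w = -6*y - 6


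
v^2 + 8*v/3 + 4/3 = (v + 2/3)*(v + 2)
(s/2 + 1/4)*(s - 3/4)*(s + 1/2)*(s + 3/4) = s^4/2 + s^3/2 - 5*s^2/32 - 9*s/32 - 9/128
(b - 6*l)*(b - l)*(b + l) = b^3 - 6*b^2*l - b*l^2 + 6*l^3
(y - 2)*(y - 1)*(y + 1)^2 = y^4 - y^3 - 3*y^2 + y + 2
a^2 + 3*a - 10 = (a - 2)*(a + 5)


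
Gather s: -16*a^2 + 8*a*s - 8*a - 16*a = -16*a^2 + 8*a*s - 24*a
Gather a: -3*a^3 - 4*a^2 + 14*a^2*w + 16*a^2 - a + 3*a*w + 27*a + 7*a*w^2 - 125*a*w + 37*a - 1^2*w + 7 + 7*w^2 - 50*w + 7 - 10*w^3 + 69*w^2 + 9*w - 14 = -3*a^3 + a^2*(14*w + 12) + a*(7*w^2 - 122*w + 63) - 10*w^3 + 76*w^2 - 42*w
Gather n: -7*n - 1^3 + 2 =1 - 7*n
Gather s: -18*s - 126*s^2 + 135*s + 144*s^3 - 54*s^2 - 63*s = 144*s^3 - 180*s^2 + 54*s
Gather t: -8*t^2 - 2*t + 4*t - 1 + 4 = -8*t^2 + 2*t + 3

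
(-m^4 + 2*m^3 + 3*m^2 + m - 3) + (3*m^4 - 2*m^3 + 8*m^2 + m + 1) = 2*m^4 + 11*m^2 + 2*m - 2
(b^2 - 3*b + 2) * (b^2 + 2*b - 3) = b^4 - b^3 - 7*b^2 + 13*b - 6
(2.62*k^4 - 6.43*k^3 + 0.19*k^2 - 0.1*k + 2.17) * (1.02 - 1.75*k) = -4.585*k^5 + 13.9249*k^4 - 6.8911*k^3 + 0.3688*k^2 - 3.8995*k + 2.2134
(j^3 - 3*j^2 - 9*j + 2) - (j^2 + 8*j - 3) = j^3 - 4*j^2 - 17*j + 5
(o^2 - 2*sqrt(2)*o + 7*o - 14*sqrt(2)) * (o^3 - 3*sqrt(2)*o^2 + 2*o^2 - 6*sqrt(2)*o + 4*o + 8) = o^5 - 5*sqrt(2)*o^4 + 9*o^4 - 45*sqrt(2)*o^3 + 30*o^3 - 78*sqrt(2)*o^2 + 144*o^2 - 72*sqrt(2)*o + 224*o - 112*sqrt(2)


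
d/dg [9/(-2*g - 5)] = 18/(2*g + 5)^2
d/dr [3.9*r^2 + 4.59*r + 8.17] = 7.8*r + 4.59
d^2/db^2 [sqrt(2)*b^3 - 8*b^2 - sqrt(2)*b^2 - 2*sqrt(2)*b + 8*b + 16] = 6*sqrt(2)*b - 16 - 2*sqrt(2)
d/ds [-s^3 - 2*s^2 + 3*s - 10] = -3*s^2 - 4*s + 3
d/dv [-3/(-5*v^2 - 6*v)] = 6*(-5*v - 3)/(v^2*(5*v + 6)^2)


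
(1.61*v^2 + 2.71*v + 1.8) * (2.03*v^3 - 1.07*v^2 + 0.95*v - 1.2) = 3.2683*v^5 + 3.7786*v^4 + 2.2838*v^3 - 1.2835*v^2 - 1.542*v - 2.16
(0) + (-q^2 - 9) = -q^2 - 9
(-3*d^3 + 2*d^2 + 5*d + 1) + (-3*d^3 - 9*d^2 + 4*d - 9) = -6*d^3 - 7*d^2 + 9*d - 8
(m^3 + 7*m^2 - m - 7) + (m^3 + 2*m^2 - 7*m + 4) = 2*m^3 + 9*m^2 - 8*m - 3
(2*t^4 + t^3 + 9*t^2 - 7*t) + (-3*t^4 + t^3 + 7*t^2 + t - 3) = -t^4 + 2*t^3 + 16*t^2 - 6*t - 3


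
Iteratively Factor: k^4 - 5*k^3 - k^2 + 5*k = (k + 1)*(k^3 - 6*k^2 + 5*k) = (k - 5)*(k + 1)*(k^2 - k) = k*(k - 5)*(k + 1)*(k - 1)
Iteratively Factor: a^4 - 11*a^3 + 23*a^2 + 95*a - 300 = (a + 3)*(a^3 - 14*a^2 + 65*a - 100) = (a - 4)*(a + 3)*(a^2 - 10*a + 25) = (a - 5)*(a - 4)*(a + 3)*(a - 5)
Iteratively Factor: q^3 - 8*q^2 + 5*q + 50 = (q - 5)*(q^2 - 3*q - 10) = (q - 5)*(q + 2)*(q - 5)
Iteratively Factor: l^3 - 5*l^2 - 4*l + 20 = (l - 5)*(l^2 - 4) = (l - 5)*(l - 2)*(l + 2)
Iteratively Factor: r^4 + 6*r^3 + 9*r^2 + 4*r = (r + 1)*(r^3 + 5*r^2 + 4*r) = (r + 1)^2*(r^2 + 4*r) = r*(r + 1)^2*(r + 4)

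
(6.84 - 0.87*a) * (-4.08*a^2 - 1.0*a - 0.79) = 3.5496*a^3 - 27.0372*a^2 - 6.1527*a - 5.4036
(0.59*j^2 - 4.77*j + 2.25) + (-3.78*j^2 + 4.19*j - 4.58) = -3.19*j^2 - 0.579999999999999*j - 2.33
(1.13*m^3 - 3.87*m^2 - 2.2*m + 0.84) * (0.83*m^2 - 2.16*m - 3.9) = 0.9379*m^5 - 5.6529*m^4 + 2.1262*m^3 + 20.5422*m^2 + 6.7656*m - 3.276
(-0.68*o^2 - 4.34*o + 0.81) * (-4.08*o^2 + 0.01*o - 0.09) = 2.7744*o^4 + 17.7004*o^3 - 3.287*o^2 + 0.3987*o - 0.0729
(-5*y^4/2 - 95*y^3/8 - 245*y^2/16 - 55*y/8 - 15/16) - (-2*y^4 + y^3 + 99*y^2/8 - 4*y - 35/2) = -y^4/2 - 103*y^3/8 - 443*y^2/16 - 23*y/8 + 265/16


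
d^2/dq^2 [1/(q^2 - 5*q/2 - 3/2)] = 4*(4*q^2 - 10*q - (4*q - 5)^2 - 6)/(-2*q^2 + 5*q + 3)^3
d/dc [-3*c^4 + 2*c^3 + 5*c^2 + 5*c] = -12*c^3 + 6*c^2 + 10*c + 5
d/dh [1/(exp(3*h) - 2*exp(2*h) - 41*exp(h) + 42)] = (-3*exp(2*h) + 4*exp(h) + 41)*exp(h)/(exp(3*h) - 2*exp(2*h) - 41*exp(h) + 42)^2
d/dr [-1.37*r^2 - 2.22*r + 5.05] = -2.74*r - 2.22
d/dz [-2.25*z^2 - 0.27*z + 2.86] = -4.5*z - 0.27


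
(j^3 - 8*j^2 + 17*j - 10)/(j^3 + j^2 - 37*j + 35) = (j - 2)/(j + 7)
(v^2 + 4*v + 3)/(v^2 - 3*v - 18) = (v + 1)/(v - 6)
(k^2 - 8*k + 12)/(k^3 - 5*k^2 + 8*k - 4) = (k - 6)/(k^2 - 3*k + 2)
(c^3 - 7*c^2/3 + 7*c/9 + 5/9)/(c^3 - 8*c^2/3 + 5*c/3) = (c + 1/3)/c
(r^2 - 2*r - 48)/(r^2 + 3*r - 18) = (r - 8)/(r - 3)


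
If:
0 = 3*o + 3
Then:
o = -1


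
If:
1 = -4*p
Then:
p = -1/4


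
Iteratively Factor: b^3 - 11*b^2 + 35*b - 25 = (b - 5)*(b^2 - 6*b + 5) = (b - 5)^2*(b - 1)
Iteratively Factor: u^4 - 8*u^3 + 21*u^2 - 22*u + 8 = (u - 1)*(u^3 - 7*u^2 + 14*u - 8) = (u - 4)*(u - 1)*(u^2 - 3*u + 2) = (u - 4)*(u - 2)*(u - 1)*(u - 1)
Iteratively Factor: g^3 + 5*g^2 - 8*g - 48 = (g + 4)*(g^2 + g - 12) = (g + 4)^2*(g - 3)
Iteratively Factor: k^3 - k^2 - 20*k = (k)*(k^2 - k - 20) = k*(k - 5)*(k + 4)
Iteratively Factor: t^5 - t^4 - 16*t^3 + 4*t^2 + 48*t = (t + 3)*(t^4 - 4*t^3 - 4*t^2 + 16*t) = (t - 4)*(t + 3)*(t^3 - 4*t) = t*(t - 4)*(t + 3)*(t^2 - 4) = t*(t - 4)*(t - 2)*(t + 3)*(t + 2)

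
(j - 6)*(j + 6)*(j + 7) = j^3 + 7*j^2 - 36*j - 252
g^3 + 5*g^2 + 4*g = g*(g + 1)*(g + 4)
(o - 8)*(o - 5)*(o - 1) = o^3 - 14*o^2 + 53*o - 40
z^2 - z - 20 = (z - 5)*(z + 4)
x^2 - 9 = (x - 3)*(x + 3)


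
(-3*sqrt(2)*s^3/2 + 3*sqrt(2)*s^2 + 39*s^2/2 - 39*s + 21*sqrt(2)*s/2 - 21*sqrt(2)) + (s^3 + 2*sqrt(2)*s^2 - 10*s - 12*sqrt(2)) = -3*sqrt(2)*s^3/2 + s^3 + 5*sqrt(2)*s^2 + 39*s^2/2 - 49*s + 21*sqrt(2)*s/2 - 33*sqrt(2)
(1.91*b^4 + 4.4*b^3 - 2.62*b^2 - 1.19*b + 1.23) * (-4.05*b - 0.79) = -7.7355*b^5 - 19.3289*b^4 + 7.135*b^3 + 6.8893*b^2 - 4.0414*b - 0.9717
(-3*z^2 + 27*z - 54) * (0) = 0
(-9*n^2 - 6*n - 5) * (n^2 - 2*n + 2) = -9*n^4 + 12*n^3 - 11*n^2 - 2*n - 10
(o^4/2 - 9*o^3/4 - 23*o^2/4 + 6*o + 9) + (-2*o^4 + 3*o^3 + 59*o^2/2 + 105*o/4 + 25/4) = -3*o^4/2 + 3*o^3/4 + 95*o^2/4 + 129*o/4 + 61/4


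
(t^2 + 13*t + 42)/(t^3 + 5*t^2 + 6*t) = (t^2 + 13*t + 42)/(t*(t^2 + 5*t + 6))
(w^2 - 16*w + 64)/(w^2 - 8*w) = (w - 8)/w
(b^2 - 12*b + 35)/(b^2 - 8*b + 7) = (b - 5)/(b - 1)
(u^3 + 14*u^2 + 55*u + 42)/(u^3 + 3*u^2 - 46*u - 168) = (u^2 + 8*u + 7)/(u^2 - 3*u - 28)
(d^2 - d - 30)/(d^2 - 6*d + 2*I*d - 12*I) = (d + 5)/(d + 2*I)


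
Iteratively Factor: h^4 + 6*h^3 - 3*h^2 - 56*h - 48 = (h + 4)*(h^3 + 2*h^2 - 11*h - 12) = (h - 3)*(h + 4)*(h^2 + 5*h + 4) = (h - 3)*(h + 1)*(h + 4)*(h + 4)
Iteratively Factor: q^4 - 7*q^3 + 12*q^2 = (q - 3)*(q^3 - 4*q^2) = (q - 4)*(q - 3)*(q^2) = q*(q - 4)*(q - 3)*(q)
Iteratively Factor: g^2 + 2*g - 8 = (g + 4)*(g - 2)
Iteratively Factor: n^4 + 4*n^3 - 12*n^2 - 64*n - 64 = (n + 2)*(n^3 + 2*n^2 - 16*n - 32) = (n - 4)*(n + 2)*(n^2 + 6*n + 8) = (n - 4)*(n + 2)*(n + 4)*(n + 2)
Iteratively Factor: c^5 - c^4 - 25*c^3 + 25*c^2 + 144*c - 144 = (c + 4)*(c^4 - 5*c^3 - 5*c^2 + 45*c - 36) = (c - 3)*(c + 4)*(c^3 - 2*c^2 - 11*c + 12) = (c - 3)*(c + 3)*(c + 4)*(c^2 - 5*c + 4) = (c - 4)*(c - 3)*(c + 3)*(c + 4)*(c - 1)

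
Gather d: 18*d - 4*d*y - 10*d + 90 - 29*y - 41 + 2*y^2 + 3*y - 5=d*(8 - 4*y) + 2*y^2 - 26*y + 44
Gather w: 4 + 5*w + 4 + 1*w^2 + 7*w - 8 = w^2 + 12*w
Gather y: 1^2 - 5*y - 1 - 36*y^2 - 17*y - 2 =-36*y^2 - 22*y - 2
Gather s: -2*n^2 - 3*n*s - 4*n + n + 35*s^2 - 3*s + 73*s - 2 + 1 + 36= -2*n^2 - 3*n + 35*s^2 + s*(70 - 3*n) + 35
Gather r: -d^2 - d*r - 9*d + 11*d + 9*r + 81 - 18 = -d^2 + 2*d + r*(9 - d) + 63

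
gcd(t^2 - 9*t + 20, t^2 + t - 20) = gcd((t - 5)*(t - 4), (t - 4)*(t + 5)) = t - 4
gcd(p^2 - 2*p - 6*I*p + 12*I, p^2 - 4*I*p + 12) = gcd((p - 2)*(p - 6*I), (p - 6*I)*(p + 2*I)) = p - 6*I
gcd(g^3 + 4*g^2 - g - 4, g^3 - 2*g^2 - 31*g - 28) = g^2 + 5*g + 4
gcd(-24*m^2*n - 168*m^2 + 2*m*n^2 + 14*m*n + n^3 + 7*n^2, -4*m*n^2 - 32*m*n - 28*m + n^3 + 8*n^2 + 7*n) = 4*m*n + 28*m - n^2 - 7*n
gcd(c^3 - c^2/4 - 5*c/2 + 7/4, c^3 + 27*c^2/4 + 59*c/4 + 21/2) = c + 7/4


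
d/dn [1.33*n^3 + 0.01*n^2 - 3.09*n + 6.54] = 3.99*n^2 + 0.02*n - 3.09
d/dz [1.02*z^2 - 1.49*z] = 2.04*z - 1.49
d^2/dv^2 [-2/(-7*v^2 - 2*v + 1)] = 4*(-49*v^2 - 14*v + 4*(7*v + 1)^2 + 7)/(7*v^2 + 2*v - 1)^3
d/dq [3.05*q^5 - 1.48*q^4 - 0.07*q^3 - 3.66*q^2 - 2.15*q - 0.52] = 15.25*q^4 - 5.92*q^3 - 0.21*q^2 - 7.32*q - 2.15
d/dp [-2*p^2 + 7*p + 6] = 7 - 4*p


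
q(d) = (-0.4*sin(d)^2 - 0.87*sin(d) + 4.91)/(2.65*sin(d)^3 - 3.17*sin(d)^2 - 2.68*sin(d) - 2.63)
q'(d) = (-0.8*sin(d)*cos(d) - 0.87*cos(d))/(2.65*sin(d)^3 - 3.17*sin(d)^2 - 2.68*sin(d) - 2.63) + (-7.95*sin(d)^2*cos(d) + 6.34*sin(d)*cos(d) + 2.68*cos(d))*(-0.4*sin(d)^2 - 0.87*sin(d) + 4.91)/(2.65*sin(d)^3 - 3.17*sin(d)^2 - 2.68*sin(d) - 2.63)^2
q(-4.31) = -0.66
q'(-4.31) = -0.19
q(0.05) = -1.76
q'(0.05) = 2.21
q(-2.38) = -1.68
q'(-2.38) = 2.04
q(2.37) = -0.80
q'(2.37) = -0.56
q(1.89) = -0.65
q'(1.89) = -0.14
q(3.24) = -2.08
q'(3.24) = -2.04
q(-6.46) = -2.22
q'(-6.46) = 1.59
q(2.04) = -0.67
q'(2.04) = -0.23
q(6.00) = -2.34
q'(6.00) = 0.58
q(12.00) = -2.09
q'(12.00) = -1.97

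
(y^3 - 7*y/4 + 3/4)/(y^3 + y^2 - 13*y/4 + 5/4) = (2*y + 3)/(2*y + 5)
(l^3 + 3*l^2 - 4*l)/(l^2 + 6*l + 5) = l*(l^2 + 3*l - 4)/(l^2 + 6*l + 5)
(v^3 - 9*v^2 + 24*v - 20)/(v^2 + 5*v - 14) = (v^2 - 7*v + 10)/(v + 7)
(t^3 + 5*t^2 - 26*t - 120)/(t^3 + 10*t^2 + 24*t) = (t - 5)/t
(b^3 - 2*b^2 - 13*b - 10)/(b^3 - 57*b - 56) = (b^2 - 3*b - 10)/(b^2 - b - 56)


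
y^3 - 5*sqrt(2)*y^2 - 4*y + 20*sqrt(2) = (y - 2)*(y + 2)*(y - 5*sqrt(2))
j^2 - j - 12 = (j - 4)*(j + 3)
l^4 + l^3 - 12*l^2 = l^2*(l - 3)*(l + 4)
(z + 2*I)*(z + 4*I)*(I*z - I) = I*z^3 - 6*z^2 - I*z^2 + 6*z - 8*I*z + 8*I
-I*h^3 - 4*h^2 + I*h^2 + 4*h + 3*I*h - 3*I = (h - 3*I)*(h - I)*(-I*h + I)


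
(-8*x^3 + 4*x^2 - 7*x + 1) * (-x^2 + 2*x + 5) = 8*x^5 - 20*x^4 - 25*x^3 + 5*x^2 - 33*x + 5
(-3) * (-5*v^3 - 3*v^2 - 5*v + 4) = 15*v^3 + 9*v^2 + 15*v - 12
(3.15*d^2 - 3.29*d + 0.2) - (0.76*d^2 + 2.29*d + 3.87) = 2.39*d^2 - 5.58*d - 3.67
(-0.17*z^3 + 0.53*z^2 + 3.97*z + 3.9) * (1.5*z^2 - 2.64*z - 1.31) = -0.255*z^5 + 1.2438*z^4 + 4.7785*z^3 - 5.3251*z^2 - 15.4967*z - 5.109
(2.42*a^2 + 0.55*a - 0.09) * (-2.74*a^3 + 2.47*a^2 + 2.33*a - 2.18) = -6.6308*a^5 + 4.4704*a^4 + 7.2437*a^3 - 4.2164*a^2 - 1.4087*a + 0.1962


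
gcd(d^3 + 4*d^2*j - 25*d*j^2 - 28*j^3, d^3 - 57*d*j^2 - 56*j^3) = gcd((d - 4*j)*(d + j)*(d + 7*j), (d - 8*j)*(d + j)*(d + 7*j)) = d^2 + 8*d*j + 7*j^2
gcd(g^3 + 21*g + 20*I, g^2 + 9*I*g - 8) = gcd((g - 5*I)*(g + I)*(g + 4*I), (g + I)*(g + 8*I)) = g + I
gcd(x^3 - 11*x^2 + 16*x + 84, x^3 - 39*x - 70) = x^2 - 5*x - 14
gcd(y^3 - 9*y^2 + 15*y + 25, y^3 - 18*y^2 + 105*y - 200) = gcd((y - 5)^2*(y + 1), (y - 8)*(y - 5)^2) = y^2 - 10*y + 25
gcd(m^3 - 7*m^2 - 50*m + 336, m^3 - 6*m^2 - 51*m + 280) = m^2 - m - 56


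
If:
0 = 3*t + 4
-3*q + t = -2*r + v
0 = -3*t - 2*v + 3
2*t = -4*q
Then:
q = 2/3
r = 41/12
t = -4/3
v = 7/2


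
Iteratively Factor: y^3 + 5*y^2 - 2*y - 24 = (y + 3)*(y^2 + 2*y - 8) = (y + 3)*(y + 4)*(y - 2)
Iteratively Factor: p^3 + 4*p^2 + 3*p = (p + 3)*(p^2 + p) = p*(p + 3)*(p + 1)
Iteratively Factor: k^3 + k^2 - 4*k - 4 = (k - 2)*(k^2 + 3*k + 2) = (k - 2)*(k + 2)*(k + 1)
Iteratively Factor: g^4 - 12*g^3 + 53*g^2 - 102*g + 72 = (g - 3)*(g^3 - 9*g^2 + 26*g - 24) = (g - 4)*(g - 3)*(g^2 - 5*g + 6) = (g - 4)*(g - 3)^2*(g - 2)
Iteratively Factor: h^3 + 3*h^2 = (h)*(h^2 + 3*h) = h*(h + 3)*(h)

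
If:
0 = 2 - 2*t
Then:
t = 1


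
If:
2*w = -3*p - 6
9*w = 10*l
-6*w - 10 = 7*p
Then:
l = 27/10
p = -4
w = 3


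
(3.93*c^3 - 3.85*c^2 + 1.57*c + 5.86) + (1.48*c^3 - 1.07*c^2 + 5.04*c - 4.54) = 5.41*c^3 - 4.92*c^2 + 6.61*c + 1.32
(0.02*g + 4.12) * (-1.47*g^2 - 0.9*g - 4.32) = -0.0294*g^3 - 6.0744*g^2 - 3.7944*g - 17.7984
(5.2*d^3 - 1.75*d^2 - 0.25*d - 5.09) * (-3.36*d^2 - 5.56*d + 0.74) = -17.472*d^5 - 23.032*d^4 + 14.418*d^3 + 17.1974*d^2 + 28.1154*d - 3.7666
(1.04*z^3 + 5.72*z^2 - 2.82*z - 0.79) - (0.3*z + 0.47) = 1.04*z^3 + 5.72*z^2 - 3.12*z - 1.26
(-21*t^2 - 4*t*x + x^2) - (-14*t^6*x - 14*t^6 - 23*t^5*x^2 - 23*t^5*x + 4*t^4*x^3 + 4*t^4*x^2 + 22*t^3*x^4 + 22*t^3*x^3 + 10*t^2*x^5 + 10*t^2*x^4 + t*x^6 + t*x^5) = 14*t^6*x + 14*t^6 + 23*t^5*x^2 + 23*t^5*x - 4*t^4*x^3 - 4*t^4*x^2 - 22*t^3*x^4 - 22*t^3*x^3 - 10*t^2*x^5 - 10*t^2*x^4 - 21*t^2 - t*x^6 - t*x^5 - 4*t*x + x^2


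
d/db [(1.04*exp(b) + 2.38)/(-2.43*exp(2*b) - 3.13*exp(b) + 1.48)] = (2.5272*exp(2*b) + 11.5668*exp(b) + 8.9886)*exp(b)/(5.9049*exp(4*b) + 15.2118*exp(3*b) + 2.6041*exp(2*b) - 9.2648*exp(b) + 2.1904)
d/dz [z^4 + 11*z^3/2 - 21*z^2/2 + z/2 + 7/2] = 4*z^3 + 33*z^2/2 - 21*z + 1/2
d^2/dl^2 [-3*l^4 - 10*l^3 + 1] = 12*l*(-3*l - 5)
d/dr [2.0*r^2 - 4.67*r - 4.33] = 4.0*r - 4.67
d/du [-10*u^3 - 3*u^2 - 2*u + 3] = -30*u^2 - 6*u - 2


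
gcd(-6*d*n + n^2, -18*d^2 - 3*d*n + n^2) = 6*d - n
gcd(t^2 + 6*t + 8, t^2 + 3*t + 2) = t + 2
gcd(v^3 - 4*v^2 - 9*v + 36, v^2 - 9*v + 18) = v - 3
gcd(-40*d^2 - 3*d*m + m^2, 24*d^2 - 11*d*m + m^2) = 8*d - m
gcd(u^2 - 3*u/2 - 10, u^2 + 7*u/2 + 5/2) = u + 5/2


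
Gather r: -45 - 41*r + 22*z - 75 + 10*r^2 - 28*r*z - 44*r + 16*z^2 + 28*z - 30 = 10*r^2 + r*(-28*z - 85) + 16*z^2 + 50*z - 150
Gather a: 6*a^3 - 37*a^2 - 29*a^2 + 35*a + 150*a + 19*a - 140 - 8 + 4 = 6*a^3 - 66*a^2 + 204*a - 144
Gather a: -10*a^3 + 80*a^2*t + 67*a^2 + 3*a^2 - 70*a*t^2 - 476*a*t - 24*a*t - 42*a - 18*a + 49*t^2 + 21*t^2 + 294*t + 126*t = -10*a^3 + a^2*(80*t + 70) + a*(-70*t^2 - 500*t - 60) + 70*t^2 + 420*t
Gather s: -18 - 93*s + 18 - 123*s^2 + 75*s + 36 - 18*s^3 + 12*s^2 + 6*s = -18*s^3 - 111*s^2 - 12*s + 36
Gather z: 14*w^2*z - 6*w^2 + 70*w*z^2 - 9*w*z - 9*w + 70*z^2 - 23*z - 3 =-6*w^2 - 9*w + z^2*(70*w + 70) + z*(14*w^2 - 9*w - 23) - 3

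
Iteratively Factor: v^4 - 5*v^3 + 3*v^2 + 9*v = (v - 3)*(v^3 - 2*v^2 - 3*v) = (v - 3)^2*(v^2 + v) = (v - 3)^2*(v + 1)*(v)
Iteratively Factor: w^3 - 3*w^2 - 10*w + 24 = (w - 2)*(w^2 - w - 12) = (w - 2)*(w + 3)*(w - 4)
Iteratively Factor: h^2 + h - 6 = (h - 2)*(h + 3)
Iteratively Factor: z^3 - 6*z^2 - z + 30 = (z - 3)*(z^2 - 3*z - 10) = (z - 5)*(z - 3)*(z + 2)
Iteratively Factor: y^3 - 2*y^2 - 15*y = (y + 3)*(y^2 - 5*y) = (y - 5)*(y + 3)*(y)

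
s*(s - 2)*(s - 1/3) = s^3 - 7*s^2/3 + 2*s/3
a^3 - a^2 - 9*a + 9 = (a - 3)*(a - 1)*(a + 3)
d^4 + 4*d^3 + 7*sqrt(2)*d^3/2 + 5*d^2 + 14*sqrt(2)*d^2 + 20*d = d*(d + 4)*(d + sqrt(2))*(d + 5*sqrt(2)/2)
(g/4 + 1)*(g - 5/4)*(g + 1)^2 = g^4/4 + 19*g^3/16 + 3*g^2/8 - 29*g/16 - 5/4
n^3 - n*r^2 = n*(n - r)*(n + r)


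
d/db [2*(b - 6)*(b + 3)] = 4*b - 6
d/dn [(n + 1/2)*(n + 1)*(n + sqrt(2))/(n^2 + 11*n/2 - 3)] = (4*n^4 + 44*n^3 - 5*n^2 + 16*sqrt(2)*n^2 - 28*sqrt(2)*n - 36*n - 29*sqrt(2) - 6)/(4*n^4 + 44*n^3 + 97*n^2 - 132*n + 36)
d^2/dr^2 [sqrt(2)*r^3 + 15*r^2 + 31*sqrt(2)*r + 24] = 6*sqrt(2)*r + 30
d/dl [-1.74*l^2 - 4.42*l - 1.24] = -3.48*l - 4.42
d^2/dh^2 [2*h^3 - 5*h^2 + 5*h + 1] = 12*h - 10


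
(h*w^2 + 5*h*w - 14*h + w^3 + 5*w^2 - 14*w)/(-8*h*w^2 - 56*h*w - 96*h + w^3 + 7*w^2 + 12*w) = (-h*w^2 - 5*h*w + 14*h - w^3 - 5*w^2 + 14*w)/(8*h*w^2 + 56*h*w + 96*h - w^3 - 7*w^2 - 12*w)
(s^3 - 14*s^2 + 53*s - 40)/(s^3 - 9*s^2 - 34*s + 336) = (s^2 - 6*s + 5)/(s^2 - s - 42)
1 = 1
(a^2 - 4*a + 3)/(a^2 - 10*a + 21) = (a - 1)/(a - 7)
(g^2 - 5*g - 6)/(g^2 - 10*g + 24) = (g + 1)/(g - 4)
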